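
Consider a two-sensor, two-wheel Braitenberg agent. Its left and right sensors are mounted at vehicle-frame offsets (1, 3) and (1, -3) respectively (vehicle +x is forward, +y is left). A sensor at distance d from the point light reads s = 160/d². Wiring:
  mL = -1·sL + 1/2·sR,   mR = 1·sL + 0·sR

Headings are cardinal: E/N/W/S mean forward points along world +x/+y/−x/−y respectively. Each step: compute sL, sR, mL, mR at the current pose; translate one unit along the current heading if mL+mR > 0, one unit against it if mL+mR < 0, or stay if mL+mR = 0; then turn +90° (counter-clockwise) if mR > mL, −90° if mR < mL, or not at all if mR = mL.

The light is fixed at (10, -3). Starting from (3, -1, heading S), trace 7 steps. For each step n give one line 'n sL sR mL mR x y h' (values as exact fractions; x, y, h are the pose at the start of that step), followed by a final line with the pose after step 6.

0 160/17 160/101 -14800/1717 160/17 3 -1 S
1 40/13 4 -14/13 40/13 3 -2 E
2 32/17 160/13 944/221 32/17 4 -2 N
3 16/5 80/13 -8/65 16/5 4 -1 E
4 160/73 160/13 3760/949 160/73 5 -1 N
5 40/13 10 25/13 40/13 5 0 E
6 32/13 160/17 496/221 32/13 6 0 N
final 6 1 W

n=0: pose=(3,-1,S); sL=160/17, sR=160/101; mL=-14800/1717, mR=160/17; mL+mR=80/101 → advance +1; mR−mL=30960/1717 → turn +1·90°
n=1: pose=(3,-2,E); sL=40/13, sR=4; mL=-14/13, mR=40/13; mL+mR=2 → advance +1; mR−mL=54/13 → turn +1·90°
n=2: pose=(4,-2,N); sL=32/17, sR=160/13; mL=944/221, mR=32/17; mL+mR=80/13 → advance +1; mR−mL=-528/221 → turn -1·90°
n=3: pose=(4,-1,E); sL=16/5, sR=80/13; mL=-8/65, mR=16/5; mL+mR=40/13 → advance +1; mR−mL=216/65 → turn +1·90°
n=4: pose=(5,-1,N); sL=160/73, sR=160/13; mL=3760/949, mR=160/73; mL+mR=80/13 → advance +1; mR−mL=-1680/949 → turn -1·90°
n=5: pose=(5,0,E); sL=40/13, sR=10; mL=25/13, mR=40/13; mL+mR=5 → advance +1; mR−mL=15/13 → turn +1·90°
n=6: pose=(6,0,N); sL=32/13, sR=160/17; mL=496/221, mR=32/13; mL+mR=80/17 → advance +1; mR−mL=48/221 → turn +1·90°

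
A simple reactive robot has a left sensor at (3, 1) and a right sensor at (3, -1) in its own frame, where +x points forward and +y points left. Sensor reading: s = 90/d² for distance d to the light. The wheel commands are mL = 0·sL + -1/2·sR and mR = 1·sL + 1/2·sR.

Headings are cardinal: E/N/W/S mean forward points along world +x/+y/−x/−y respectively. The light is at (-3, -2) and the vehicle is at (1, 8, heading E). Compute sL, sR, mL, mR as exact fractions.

left sensor world pos  = (4, 9); dL² = 170
right sensor world pos = (4, 7); dR² = 130
sL = 90/170 = 9/17
sR = 90/130 = 9/13
mL = 0·sL + -1/2·sR = -9/26
mR = 1·sL + 1/2·sR = 387/442

9/17 9/13 -9/26 387/442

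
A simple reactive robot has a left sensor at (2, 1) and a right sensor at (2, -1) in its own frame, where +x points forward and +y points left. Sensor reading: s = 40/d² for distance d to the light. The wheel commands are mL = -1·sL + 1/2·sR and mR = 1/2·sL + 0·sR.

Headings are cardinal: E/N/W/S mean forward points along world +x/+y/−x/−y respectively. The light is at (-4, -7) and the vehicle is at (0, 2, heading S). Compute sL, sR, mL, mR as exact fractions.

20/37 20/29 -210/1073 10/37

left sensor world pos  = (1, 0); dL² = 74
right sensor world pos = (-1, 0); dR² = 58
sL = 40/74 = 20/37
sR = 40/58 = 20/29
mL = -1·sL + 1/2·sR = -210/1073
mR = 1/2·sL + 0·sR = 10/37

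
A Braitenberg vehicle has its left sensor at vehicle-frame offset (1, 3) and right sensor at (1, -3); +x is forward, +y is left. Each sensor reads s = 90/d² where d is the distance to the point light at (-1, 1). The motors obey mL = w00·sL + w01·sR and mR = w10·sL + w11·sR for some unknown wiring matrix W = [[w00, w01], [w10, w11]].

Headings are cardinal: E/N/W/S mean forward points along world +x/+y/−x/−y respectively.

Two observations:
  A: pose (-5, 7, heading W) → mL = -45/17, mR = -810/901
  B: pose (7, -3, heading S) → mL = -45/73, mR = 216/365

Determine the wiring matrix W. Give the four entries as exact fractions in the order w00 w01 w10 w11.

-1 0 -1/2 1/2

obs A: pose=(-5,7,W) → sL=45/17, sR=45/53, mL=-45/17, mR=-810/901
obs B: pose=(7,-3,S) → sL=45/73, sR=9/5, mL=-45/73, mR=216/365
sensor matrix S = [[45/17, 45/53], [45/73, 9/5]]; det S = 278964/65773
solve [mL_A; mL_B] = S·[w00; w01] and [mR_A; mR_B] = S·[w10; w11]:
  w00 = -1, w01 = 0, w10 = -1/2, w11 = 1/2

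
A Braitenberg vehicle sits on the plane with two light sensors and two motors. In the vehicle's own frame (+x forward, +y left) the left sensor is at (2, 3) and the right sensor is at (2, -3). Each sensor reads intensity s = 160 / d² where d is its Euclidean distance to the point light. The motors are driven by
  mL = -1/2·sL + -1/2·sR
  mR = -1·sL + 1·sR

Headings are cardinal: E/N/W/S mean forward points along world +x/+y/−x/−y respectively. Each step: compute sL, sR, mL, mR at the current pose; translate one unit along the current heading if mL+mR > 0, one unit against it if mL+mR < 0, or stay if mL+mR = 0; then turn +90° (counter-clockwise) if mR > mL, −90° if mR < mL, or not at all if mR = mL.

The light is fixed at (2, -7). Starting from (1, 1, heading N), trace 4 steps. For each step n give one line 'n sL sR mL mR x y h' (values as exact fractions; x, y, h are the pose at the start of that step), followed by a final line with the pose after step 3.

0 40/29 20/13 -550/377 60/377 1 1 N
1 32/5 160/109 -2144/545 -2688/545 1 0 W
2 16/9 16/9 -16/9 0 2 0 N
3 160/13 32/17 -1568/221 -2304/221 2 -1 W
final 3 -1 N

n=0: pose=(1,1,N); sL=40/29, sR=20/13; mL=-550/377, mR=60/377; mL+mR=-490/377 → advance -1; mR−mL=610/377 → turn +1·90°
n=1: pose=(1,0,W); sL=32/5, sR=160/109; mL=-2144/545, mR=-2688/545; mL+mR=-4832/545 → advance -1; mR−mL=-544/545 → turn -1·90°
n=2: pose=(2,0,N); sL=16/9, sR=16/9; mL=-16/9, mR=0; mL+mR=-16/9 → advance -1; mR−mL=16/9 → turn +1·90°
n=3: pose=(2,-1,W); sL=160/13, sR=32/17; mL=-1568/221, mR=-2304/221; mL+mR=-3872/221 → advance -1; mR−mL=-736/221 → turn -1·90°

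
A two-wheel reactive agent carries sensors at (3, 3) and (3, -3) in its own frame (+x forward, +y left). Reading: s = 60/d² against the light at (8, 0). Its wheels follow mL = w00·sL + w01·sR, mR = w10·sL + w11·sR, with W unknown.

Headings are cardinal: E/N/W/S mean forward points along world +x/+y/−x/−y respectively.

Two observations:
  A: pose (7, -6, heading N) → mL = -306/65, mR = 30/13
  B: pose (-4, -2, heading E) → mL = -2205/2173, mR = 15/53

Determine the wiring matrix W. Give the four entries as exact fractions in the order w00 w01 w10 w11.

obs A: pose=(7,-6,N) → sL=12/5, sR=60/13, mL=-306/65, mR=30/13
obs B: pose=(-4,-2,E) → sL=30/41, sR=30/53, mL=-2205/2173, mR=15/53
sensor matrix S = [[12/5, 60/13], [30/41, 30/53]]; det S = -57024/28249
solve [mL_A; mL_B] = S·[w00; w01] and [mR_A; mR_B] = S·[w10; w11]:
  w00 = -1, w01 = -1/2, w10 = 0, w11 = 1/2

-1 -1/2 0 1/2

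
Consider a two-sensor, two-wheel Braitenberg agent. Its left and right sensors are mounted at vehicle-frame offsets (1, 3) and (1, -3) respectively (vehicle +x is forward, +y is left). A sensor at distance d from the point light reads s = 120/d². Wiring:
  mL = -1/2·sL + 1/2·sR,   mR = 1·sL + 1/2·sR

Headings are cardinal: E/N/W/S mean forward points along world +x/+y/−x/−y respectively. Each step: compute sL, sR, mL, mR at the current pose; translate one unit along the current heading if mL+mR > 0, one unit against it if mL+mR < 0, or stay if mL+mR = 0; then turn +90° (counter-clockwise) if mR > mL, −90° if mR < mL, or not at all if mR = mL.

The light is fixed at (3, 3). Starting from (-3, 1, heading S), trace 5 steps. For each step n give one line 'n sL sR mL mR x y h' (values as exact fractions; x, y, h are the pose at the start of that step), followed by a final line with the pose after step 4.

0 20/3 4/3 -8/3 22/3 -3 1 S
1 24/5 120/61 -432/305 1764/305 -3 0 E
2 30/17 15 225/34 315/34 -2 0 N
3 120/61 120/37 1440/2257 8100/2257 -2 1 W
4 20/3 4/3 -8/3 22/3 -3 1 S
final -3 0 E

n=0: pose=(-3,1,S); sL=20/3, sR=4/3; mL=-8/3, mR=22/3; mL+mR=14/3 → advance +1; mR−mL=10 → turn +1·90°
n=1: pose=(-3,0,E); sL=24/5, sR=120/61; mL=-432/305, mR=1764/305; mL+mR=1332/305 → advance +1; mR−mL=36/5 → turn +1·90°
n=2: pose=(-2,0,N); sL=30/17, sR=15; mL=225/34, mR=315/34; mL+mR=270/17 → advance +1; mR−mL=45/17 → turn +1·90°
n=3: pose=(-2,1,W); sL=120/61, sR=120/37; mL=1440/2257, mR=8100/2257; mL+mR=9540/2257 → advance +1; mR−mL=180/61 → turn +1·90°
n=4: pose=(-3,1,S); sL=20/3, sR=4/3; mL=-8/3, mR=22/3; mL+mR=14/3 → advance +1; mR−mL=10 → turn +1·90°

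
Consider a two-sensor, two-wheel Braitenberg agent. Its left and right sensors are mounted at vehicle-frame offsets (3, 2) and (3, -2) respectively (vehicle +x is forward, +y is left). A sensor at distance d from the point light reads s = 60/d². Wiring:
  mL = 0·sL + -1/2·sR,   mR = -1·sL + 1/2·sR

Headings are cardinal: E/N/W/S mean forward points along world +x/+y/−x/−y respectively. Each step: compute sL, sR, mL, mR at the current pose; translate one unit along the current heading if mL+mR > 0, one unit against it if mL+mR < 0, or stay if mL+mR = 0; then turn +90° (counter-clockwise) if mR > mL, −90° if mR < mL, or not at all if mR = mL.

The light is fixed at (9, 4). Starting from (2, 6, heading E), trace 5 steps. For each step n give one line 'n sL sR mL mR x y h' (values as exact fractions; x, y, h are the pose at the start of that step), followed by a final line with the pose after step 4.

0 15/8 15/4 -15/8 0 2 6 E
1 12/25 60/61 -30/61 18/1525 1 6 N
2 30/61 6/13 -3/13 -207/793 1 5 W
3 60/97 60/41 -30/41 450/3977 2 5 N
4 15/26 15/26 -15/52 -15/52 2 4 W
final 3 4 W

n=0: pose=(2,6,E); sL=15/8, sR=15/4; mL=-15/8, mR=0; mL+mR=-15/8 → advance -1; mR−mL=15/8 → turn +1·90°
n=1: pose=(1,6,N); sL=12/25, sR=60/61; mL=-30/61, mR=18/1525; mL+mR=-12/25 → advance -1; mR−mL=768/1525 → turn +1·90°
n=2: pose=(1,5,W); sL=30/61, sR=6/13; mL=-3/13, mR=-207/793; mL+mR=-30/61 → advance -1; mR−mL=-24/793 → turn -1·90°
n=3: pose=(2,5,N); sL=60/97, sR=60/41; mL=-30/41, mR=450/3977; mL+mR=-60/97 → advance -1; mR−mL=3360/3977 → turn +1·90°
n=4: pose=(2,4,W); sL=15/26, sR=15/26; mL=-15/52, mR=-15/52; mL+mR=-15/26 → advance -1; mR−mL=0 → turn +0·90°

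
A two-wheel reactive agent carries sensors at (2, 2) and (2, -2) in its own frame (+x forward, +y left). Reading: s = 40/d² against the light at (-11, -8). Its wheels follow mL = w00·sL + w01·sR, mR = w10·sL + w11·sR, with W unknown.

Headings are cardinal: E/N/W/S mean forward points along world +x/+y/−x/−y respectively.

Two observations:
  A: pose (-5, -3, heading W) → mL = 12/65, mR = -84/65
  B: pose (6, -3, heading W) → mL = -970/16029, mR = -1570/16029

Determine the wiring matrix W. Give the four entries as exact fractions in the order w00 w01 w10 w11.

obs A: pose=(-5,-3,W) → sL=8/5, sR=8/13, mL=12/65, mR=-84/65
obs B: pose=(6,-3,W) → sL=20/117, sR=20/137, mL=-970/16029, mR=-1570/16029
sensor matrix S = [[8/5, 8/13], [20/117, 20/137]]; det S = 26752/208377
solve [mL_A; mL_B] = S·[w00; w01] and [mR_A; mR_B] = S·[w10; w11]:
  w00 = 1/2, w01 = -1, w10 = -1, w11 = 1/2

1/2 -1 -1 1/2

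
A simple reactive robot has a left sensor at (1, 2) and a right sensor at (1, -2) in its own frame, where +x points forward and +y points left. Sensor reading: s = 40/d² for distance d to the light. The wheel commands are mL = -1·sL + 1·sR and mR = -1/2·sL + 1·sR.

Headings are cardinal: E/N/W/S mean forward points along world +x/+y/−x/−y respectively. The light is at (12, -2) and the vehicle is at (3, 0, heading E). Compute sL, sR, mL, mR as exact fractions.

left sensor world pos  = (4, 2); dL² = 80
right sensor world pos = (4, -2); dR² = 64
sL = 40/80 = 1/2
sR = 40/64 = 5/8
mL = -1·sL + 1·sR = 1/8
mR = -1/2·sL + 1·sR = 3/8

1/2 5/8 1/8 3/8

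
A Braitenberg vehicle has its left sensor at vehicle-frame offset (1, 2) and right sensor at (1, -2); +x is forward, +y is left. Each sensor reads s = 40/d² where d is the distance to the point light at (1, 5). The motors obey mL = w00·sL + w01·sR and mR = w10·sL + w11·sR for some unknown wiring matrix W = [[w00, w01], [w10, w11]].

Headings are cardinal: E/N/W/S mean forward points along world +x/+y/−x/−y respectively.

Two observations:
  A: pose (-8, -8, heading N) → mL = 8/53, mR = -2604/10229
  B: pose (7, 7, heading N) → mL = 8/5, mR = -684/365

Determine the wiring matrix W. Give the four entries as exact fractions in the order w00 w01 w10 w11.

1 0 -1 -1/2

obs A: pose=(-8,-8,N) → sL=8/53, sR=40/193, mL=8/53, mR=-2604/10229
obs B: pose=(7,7,N) → sL=8/5, sR=40/73, mL=8/5, mR=-684/365
sensor matrix S = [[8/53, 40/193], [8/5, 40/73]]; det S = -185856/746717
solve [mL_A; mL_B] = S·[w00; w01] and [mR_A; mR_B] = S·[w10; w11]:
  w00 = 1, w01 = 0, w10 = -1, w11 = -1/2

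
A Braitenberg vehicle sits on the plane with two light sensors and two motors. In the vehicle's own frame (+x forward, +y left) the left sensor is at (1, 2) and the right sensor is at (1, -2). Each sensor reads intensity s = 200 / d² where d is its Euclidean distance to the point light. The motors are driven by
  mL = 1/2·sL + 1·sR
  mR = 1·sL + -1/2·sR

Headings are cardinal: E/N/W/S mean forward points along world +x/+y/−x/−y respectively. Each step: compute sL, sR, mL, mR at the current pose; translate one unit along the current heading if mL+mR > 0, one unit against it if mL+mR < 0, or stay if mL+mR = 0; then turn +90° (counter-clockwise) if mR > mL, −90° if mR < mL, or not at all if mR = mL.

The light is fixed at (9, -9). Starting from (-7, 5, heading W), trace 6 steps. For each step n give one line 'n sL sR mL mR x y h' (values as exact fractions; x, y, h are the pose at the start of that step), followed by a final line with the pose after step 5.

n=0: pose=(-7,5,W); sL=200/433, sR=40/109; mL=28220/47197, mR=13140/47197; mL+mR=41360/47197 → advance +1; mR−mL=-15080/47197 → turn -1·90°
n=1: pose=(-8,5,N); sL=100/293, sR=4/9; mL=1622/2637, mR=314/2637; mL+mR=1936/2637 → advance +1; mR−mL=-436/879 → turn -1·90°
n=2: pose=(-8,6,E); sL=40/109, sR=8/17; mL=1212/1853, mR=244/1853; mL+mR=1456/1853 → advance +1; mR−mL=-968/1853 → turn -1·90°
n=3: pose=(-7,6,S); sL=25/49, sR=5/13; mL=815/1274, mR=405/1274; mL+mR=610/637 → advance +1; mR−mL=-205/637 → turn -1·90°
n=4: pose=(-7,5,W); sL=200/433, sR=40/109; mL=28220/47197, mR=13140/47197; mL+mR=41360/47197 → advance +1; mR−mL=-15080/47197 → turn -1·90°
n=5: pose=(-8,5,N); sL=100/293, sR=4/9; mL=1622/2637, mR=314/2637; mL+mR=1936/2637 → advance +1; mR−mL=-436/879 → turn -1·90°

0 200/433 40/109 28220/47197 13140/47197 -7 5 W
1 100/293 4/9 1622/2637 314/2637 -8 5 N
2 40/109 8/17 1212/1853 244/1853 -8 6 E
3 25/49 5/13 815/1274 405/1274 -7 6 S
4 200/433 40/109 28220/47197 13140/47197 -7 5 W
5 100/293 4/9 1622/2637 314/2637 -8 5 N
final -8 6 E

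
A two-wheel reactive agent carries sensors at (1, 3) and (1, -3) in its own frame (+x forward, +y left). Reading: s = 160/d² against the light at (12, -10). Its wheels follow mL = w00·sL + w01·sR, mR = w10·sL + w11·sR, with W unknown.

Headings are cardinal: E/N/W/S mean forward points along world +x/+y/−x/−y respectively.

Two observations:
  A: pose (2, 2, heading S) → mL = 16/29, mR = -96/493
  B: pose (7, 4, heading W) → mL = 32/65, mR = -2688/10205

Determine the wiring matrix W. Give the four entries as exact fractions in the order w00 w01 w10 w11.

0 1 -1/2 1/2

obs A: pose=(2,2,S) → sL=16/17, sR=16/29, mL=16/29, mR=-96/493
obs B: pose=(7,4,W) → sL=160/157, sR=32/65, mL=32/65, mR=-2688/10205
sensor matrix S = [[16/17, 16/29], [160/157, 32/65]]; det S = -497664/5031065
solve [mL_A; mL_B] = S·[w00; w01] and [mR_A; mR_B] = S·[w10; w11]:
  w00 = 0, w01 = 1, w10 = -1/2, w11 = 1/2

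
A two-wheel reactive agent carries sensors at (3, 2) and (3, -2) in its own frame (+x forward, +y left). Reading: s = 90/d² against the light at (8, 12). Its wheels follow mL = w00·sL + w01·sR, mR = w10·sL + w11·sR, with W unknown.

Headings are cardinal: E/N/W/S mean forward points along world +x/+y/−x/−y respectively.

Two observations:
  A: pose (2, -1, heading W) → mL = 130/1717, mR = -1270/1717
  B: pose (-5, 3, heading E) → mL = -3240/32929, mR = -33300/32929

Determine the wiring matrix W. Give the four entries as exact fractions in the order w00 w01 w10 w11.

obs A: pose=(2,-1,W) → sL=5/17, sR=45/101, mL=130/1717, mR=-1270/1717
obs B: pose=(-5,3,E) → sL=90/149, sR=90/221, mL=-3240/32929, mR=-33300/32929
sensor matrix S = [[5/17, 45/101], [90/149, 90/221]]; det S = -8443800/56539093
solve [mL_A; mL_B] = S·[w00; w01] and [mR_A; mR_B] = S·[w10; w11]:
  w00 = -1/2, w01 = 1/2, w10 = -1, w11 = -1

-1/2 1/2 -1 -1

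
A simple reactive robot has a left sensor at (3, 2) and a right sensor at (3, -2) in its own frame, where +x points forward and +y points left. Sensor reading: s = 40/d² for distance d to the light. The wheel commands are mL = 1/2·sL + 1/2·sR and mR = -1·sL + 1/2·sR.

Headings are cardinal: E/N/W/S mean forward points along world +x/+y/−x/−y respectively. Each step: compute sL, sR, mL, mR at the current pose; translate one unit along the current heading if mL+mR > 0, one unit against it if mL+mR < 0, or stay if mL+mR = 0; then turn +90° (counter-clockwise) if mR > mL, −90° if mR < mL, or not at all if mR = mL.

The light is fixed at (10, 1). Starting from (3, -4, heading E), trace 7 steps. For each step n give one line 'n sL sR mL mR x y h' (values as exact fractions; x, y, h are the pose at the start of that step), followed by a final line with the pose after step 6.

0 8/5 8/13 72/65 -84/65 3 -4 E
1 2/5 10/41 66/205 -57/205 2 -4 S
2 8/37 40/137 1288/5069 -356/5069 2 -5 W
3 4/13 20/29 188/377 14/377 1 -5 N
4 8/9 8/17 104/153 -100/153 1 -4 E
5 2/5 10/41 66/205 -57/205 2 -4 S
6 8/37 40/137 1288/5069 -356/5069 2 -5 W
final 1 -5 N

n=0: pose=(3,-4,E); sL=8/5, sR=8/13; mL=72/65, mR=-84/65; mL+mR=-12/65 → advance -1; mR−mL=-12/5 → turn -1·90°
n=1: pose=(2,-4,S); sL=2/5, sR=10/41; mL=66/205, mR=-57/205; mL+mR=9/205 → advance +1; mR−mL=-3/5 → turn -1·90°
n=2: pose=(2,-5,W); sL=8/37, sR=40/137; mL=1288/5069, mR=-356/5069; mL+mR=932/5069 → advance +1; mR−mL=-12/37 → turn -1·90°
n=3: pose=(1,-5,N); sL=4/13, sR=20/29; mL=188/377, mR=14/377; mL+mR=202/377 → advance +1; mR−mL=-6/13 → turn -1·90°
n=4: pose=(1,-4,E); sL=8/9, sR=8/17; mL=104/153, mR=-100/153; mL+mR=4/153 → advance +1; mR−mL=-4/3 → turn -1·90°
n=5: pose=(2,-4,S); sL=2/5, sR=10/41; mL=66/205, mR=-57/205; mL+mR=9/205 → advance +1; mR−mL=-3/5 → turn -1·90°
n=6: pose=(2,-5,W); sL=8/37, sR=40/137; mL=1288/5069, mR=-356/5069; mL+mR=932/5069 → advance +1; mR−mL=-12/37 → turn -1·90°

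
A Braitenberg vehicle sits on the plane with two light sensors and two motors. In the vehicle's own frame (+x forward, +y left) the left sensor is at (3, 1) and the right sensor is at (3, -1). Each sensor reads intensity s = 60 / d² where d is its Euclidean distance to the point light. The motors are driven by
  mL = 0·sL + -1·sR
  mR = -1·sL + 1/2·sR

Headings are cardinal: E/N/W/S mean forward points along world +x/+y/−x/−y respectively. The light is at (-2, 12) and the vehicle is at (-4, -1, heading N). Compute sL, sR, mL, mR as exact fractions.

60/109 60/101 -60/101 -2790/11009

left sensor world pos  = (-5, 2); dL² = 109
right sensor world pos = (-3, 2); dR² = 101
sL = 60/109 = 60/109
sR = 60/101 = 60/101
mL = 0·sL + -1·sR = -60/101
mR = -1·sL + 1/2·sR = -2790/11009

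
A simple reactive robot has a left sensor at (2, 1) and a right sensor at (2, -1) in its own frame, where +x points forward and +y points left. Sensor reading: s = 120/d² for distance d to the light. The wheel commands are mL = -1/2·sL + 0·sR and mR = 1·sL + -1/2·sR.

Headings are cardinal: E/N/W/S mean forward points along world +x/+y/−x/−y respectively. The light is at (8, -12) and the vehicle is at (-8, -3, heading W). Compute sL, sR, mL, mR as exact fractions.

30/97 15/53 -15/97 1725/10282

left sensor world pos  = (-10, -4); dL² = 388
right sensor world pos = (-10, -2); dR² = 424
sL = 120/388 = 30/97
sR = 120/424 = 15/53
mL = -1/2·sL + 0·sR = -15/97
mR = 1·sL + -1/2·sR = 1725/10282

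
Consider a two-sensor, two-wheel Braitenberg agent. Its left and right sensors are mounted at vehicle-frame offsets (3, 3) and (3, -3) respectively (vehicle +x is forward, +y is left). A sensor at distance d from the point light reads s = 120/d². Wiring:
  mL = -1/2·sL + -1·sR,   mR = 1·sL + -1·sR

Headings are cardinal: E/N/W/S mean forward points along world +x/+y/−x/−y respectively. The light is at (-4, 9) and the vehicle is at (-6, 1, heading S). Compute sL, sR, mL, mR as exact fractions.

60/61 60/73 -5850/4453 720/4453

left sensor world pos  = (-3, -2); dL² = 122
right sensor world pos = (-9, -2); dR² = 146
sL = 120/122 = 60/61
sR = 120/146 = 60/73
mL = -1/2·sL + -1·sR = -5850/4453
mR = 1·sL + -1·sR = 720/4453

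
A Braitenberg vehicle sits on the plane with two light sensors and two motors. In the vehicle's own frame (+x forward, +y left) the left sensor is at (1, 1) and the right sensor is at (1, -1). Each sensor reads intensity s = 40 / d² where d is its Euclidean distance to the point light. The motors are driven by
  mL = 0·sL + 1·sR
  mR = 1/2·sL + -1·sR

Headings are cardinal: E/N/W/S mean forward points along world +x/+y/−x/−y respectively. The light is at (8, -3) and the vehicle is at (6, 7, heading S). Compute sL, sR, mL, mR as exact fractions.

20/41 4/9 4/9 -74/369

left sensor world pos  = (7, 6); dL² = 82
right sensor world pos = (5, 6); dR² = 90
sL = 40/82 = 20/41
sR = 40/90 = 4/9
mL = 0·sL + 1·sR = 4/9
mR = 1/2·sL + -1·sR = -74/369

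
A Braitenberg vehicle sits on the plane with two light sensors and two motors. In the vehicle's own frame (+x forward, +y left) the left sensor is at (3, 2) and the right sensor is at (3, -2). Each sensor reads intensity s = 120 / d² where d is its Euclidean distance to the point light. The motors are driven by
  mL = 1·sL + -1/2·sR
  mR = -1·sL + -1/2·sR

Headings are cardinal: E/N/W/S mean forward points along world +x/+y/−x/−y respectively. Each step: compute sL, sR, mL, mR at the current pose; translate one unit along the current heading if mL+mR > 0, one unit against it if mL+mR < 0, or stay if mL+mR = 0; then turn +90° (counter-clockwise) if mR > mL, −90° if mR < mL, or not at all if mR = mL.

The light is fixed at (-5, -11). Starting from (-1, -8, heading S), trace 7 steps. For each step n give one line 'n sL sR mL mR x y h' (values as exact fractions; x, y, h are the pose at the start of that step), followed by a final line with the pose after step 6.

0 10/3 30 -35/3 -55/3 -1 -8 S
1 24 120/37 828/37 -948/37 -1 -7 W
2 60/29 60/49 2070/1421 -3810/1421 0 -7 N
3 120/89 24/13 492/1157 -2628/1157 0 -8 E
4 10/3 30 -35/3 -55/3 -1 -8 S
5 24 120/37 828/37 -948/37 -1 -7 W
6 60/29 60/49 2070/1421 -3810/1421 0 -7 N
final 0 -8 E

n=0: pose=(-1,-8,S); sL=10/3, sR=30; mL=-35/3, mR=-55/3; mL+mR=-30 → advance -1; mR−mL=-20/3 → turn -1·90°
n=1: pose=(-1,-7,W); sL=24, sR=120/37; mL=828/37, mR=-948/37; mL+mR=-120/37 → advance -1; mR−mL=-48 → turn -1·90°
n=2: pose=(0,-7,N); sL=60/29, sR=60/49; mL=2070/1421, mR=-3810/1421; mL+mR=-60/49 → advance -1; mR−mL=-120/29 → turn -1·90°
n=3: pose=(0,-8,E); sL=120/89, sR=24/13; mL=492/1157, mR=-2628/1157; mL+mR=-24/13 → advance -1; mR−mL=-240/89 → turn -1·90°
n=4: pose=(-1,-8,S); sL=10/3, sR=30; mL=-35/3, mR=-55/3; mL+mR=-30 → advance -1; mR−mL=-20/3 → turn -1·90°
n=5: pose=(-1,-7,W); sL=24, sR=120/37; mL=828/37, mR=-948/37; mL+mR=-120/37 → advance -1; mR−mL=-48 → turn -1·90°
n=6: pose=(0,-7,N); sL=60/29, sR=60/49; mL=2070/1421, mR=-3810/1421; mL+mR=-60/49 → advance -1; mR−mL=-120/29 → turn -1·90°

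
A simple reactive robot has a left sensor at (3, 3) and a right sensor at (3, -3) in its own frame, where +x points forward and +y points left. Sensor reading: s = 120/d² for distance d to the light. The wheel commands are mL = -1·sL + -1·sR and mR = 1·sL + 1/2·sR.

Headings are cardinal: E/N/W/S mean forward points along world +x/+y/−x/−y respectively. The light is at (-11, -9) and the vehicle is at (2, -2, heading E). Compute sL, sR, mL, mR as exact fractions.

left sensor world pos  = (5, 1); dL² = 356
right sensor world pos = (5, -5); dR² = 272
sL = 120/356 = 30/89
sR = 120/272 = 15/34
mL = -1·sL + -1·sR = -2355/3026
mR = 1·sL + 1/2·sR = 3375/6052

30/89 15/34 -2355/3026 3375/6052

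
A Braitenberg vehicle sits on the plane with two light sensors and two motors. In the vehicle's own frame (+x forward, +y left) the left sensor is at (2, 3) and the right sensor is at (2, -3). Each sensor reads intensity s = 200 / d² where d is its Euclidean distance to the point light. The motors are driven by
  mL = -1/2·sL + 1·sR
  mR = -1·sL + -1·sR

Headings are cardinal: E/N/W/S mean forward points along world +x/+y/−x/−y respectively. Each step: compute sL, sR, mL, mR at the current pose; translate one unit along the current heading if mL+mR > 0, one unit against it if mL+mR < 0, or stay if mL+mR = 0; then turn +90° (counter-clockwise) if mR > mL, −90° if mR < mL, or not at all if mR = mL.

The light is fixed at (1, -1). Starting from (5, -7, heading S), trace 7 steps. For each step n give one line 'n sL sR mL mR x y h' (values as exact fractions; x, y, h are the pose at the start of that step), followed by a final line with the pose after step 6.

0 200/113 40/13 3220/1469 -7120/1469 5 -7 S
1 50/17 25 400/17 -475/17 5 -6 W
2 200/13 200/73 -4700/949 -17200/949 6 -6 N
3 100/29 20/13 -70/377 -1880/377 6 -7 E
4 200/113 40/13 3220/1469 -7120/1469 5 -7 S
5 50/17 25 400/17 -475/17 5 -6 W
6 200/13 200/73 -4700/949 -17200/949 6 -6 N
final 6 -7 E

n=0: pose=(5,-7,S); sL=200/113, sR=40/13; mL=3220/1469, mR=-7120/1469; mL+mR=-300/113 → advance -1; mR−mL=-10340/1469 → turn -1·90°
n=1: pose=(5,-6,W); sL=50/17, sR=25; mL=400/17, mR=-475/17; mL+mR=-75/17 → advance -1; mR−mL=-875/17 → turn -1·90°
n=2: pose=(6,-6,N); sL=200/13, sR=200/73; mL=-4700/949, mR=-17200/949; mL+mR=-300/13 → advance -1; mR−mL=-12500/949 → turn -1·90°
n=3: pose=(6,-7,E); sL=100/29, sR=20/13; mL=-70/377, mR=-1880/377; mL+mR=-150/29 → advance -1; mR−mL=-1810/377 → turn -1·90°
n=4: pose=(5,-7,S); sL=200/113, sR=40/13; mL=3220/1469, mR=-7120/1469; mL+mR=-300/113 → advance -1; mR−mL=-10340/1469 → turn -1·90°
n=5: pose=(5,-6,W); sL=50/17, sR=25; mL=400/17, mR=-475/17; mL+mR=-75/17 → advance -1; mR−mL=-875/17 → turn -1·90°
n=6: pose=(6,-6,N); sL=200/13, sR=200/73; mL=-4700/949, mR=-17200/949; mL+mR=-300/13 → advance -1; mR−mL=-12500/949 → turn -1·90°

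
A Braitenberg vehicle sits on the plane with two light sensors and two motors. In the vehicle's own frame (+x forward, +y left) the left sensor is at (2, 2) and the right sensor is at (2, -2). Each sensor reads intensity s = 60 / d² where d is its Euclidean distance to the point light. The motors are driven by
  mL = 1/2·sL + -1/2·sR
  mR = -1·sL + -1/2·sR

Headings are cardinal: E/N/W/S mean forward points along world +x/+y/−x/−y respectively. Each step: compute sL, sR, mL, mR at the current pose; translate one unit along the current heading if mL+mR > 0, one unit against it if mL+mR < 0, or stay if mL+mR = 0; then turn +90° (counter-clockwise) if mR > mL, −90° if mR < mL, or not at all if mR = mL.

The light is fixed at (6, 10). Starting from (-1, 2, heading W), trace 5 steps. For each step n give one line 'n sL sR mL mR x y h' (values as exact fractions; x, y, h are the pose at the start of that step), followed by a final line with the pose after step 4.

n=0: pose=(-1,2,W); sL=60/181, sR=20/39; mL=-640/7059, mR=-4150/7059; mL+mR=-4790/7059 → advance -1; mR−mL=-90/181 → turn -1·90°
n=1: pose=(0,2,N); sL=3/5, sR=15/13; mL=-18/65, mR=-153/130; mL+mR=-189/130 → advance -1; mR−mL=-9/10 → turn -1·90°
n=2: pose=(0,1,E); sL=12/13, sR=60/137; mL=432/1781, mR=-2034/1781; mL+mR=-1602/1781 → advance -1; mR−mL=-18/13 → turn -1·90°
n=3: pose=(-1,1,S); sL=30/73, sR=30/101; mL=420/7373, mR=-4125/7373; mL+mR=-3705/7373 → advance -1; mR−mL=-45/73 → turn -1·90°
n=4: pose=(-1,2,W); sL=60/181, sR=20/39; mL=-640/7059, mR=-4150/7059; mL+mR=-4790/7059 → advance -1; mR−mL=-90/181 → turn -1·90°

0 60/181 20/39 -640/7059 -4150/7059 -1 2 W
1 3/5 15/13 -18/65 -153/130 0 2 N
2 12/13 60/137 432/1781 -2034/1781 0 1 E
3 30/73 30/101 420/7373 -4125/7373 -1 1 S
4 60/181 20/39 -640/7059 -4150/7059 -1 2 W
final 0 2 N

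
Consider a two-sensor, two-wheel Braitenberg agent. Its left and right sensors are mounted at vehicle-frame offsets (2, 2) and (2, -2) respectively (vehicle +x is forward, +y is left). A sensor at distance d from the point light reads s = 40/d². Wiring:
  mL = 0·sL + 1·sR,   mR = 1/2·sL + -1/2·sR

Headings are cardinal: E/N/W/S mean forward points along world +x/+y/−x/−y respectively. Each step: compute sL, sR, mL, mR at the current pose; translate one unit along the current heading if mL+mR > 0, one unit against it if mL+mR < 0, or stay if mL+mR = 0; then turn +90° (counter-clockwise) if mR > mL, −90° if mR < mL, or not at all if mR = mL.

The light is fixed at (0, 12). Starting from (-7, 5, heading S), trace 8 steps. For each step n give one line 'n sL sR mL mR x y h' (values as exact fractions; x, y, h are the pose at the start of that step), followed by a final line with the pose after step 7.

0 20/53 20/81 20/81 280/4293 -7 5 S
1 40/181 40/117 40/117 -1280/21177 -7 4 W
2 5/17 5/9 5/9 -20/153 -8 4 N
3 40/61 40/117 40/117 1120/7137 -8 5 E
4 20/53 20/81 20/81 280/4293 -7 5 S
5 40/181 40/117 40/117 -1280/21177 -7 4 W
6 5/17 5/9 5/9 -20/153 -8 4 N
7 40/61 40/117 40/117 1120/7137 -8 5 E
final -7 5 S

n=0: pose=(-7,5,S); sL=20/53, sR=20/81; mL=20/81, mR=280/4293; mL+mR=1340/4293 → advance +1; mR−mL=-260/1431 → turn -1·90°
n=1: pose=(-7,4,W); sL=40/181, sR=40/117; mL=40/117, mR=-1280/21177; mL+mR=5960/21177 → advance +1; mR−mL=-2840/7059 → turn -1·90°
n=2: pose=(-8,4,N); sL=5/17, sR=5/9; mL=5/9, mR=-20/153; mL+mR=65/153 → advance +1; mR−mL=-35/51 → turn -1·90°
n=3: pose=(-8,5,E); sL=40/61, sR=40/117; mL=40/117, mR=1120/7137; mL+mR=3560/7137 → advance +1; mR−mL=-440/2379 → turn -1·90°
n=4: pose=(-7,5,S); sL=20/53, sR=20/81; mL=20/81, mR=280/4293; mL+mR=1340/4293 → advance +1; mR−mL=-260/1431 → turn -1·90°
n=5: pose=(-7,4,W); sL=40/181, sR=40/117; mL=40/117, mR=-1280/21177; mL+mR=5960/21177 → advance +1; mR−mL=-2840/7059 → turn -1·90°
n=6: pose=(-8,4,N); sL=5/17, sR=5/9; mL=5/9, mR=-20/153; mL+mR=65/153 → advance +1; mR−mL=-35/51 → turn -1·90°
n=7: pose=(-8,5,E); sL=40/61, sR=40/117; mL=40/117, mR=1120/7137; mL+mR=3560/7137 → advance +1; mR−mL=-440/2379 → turn -1·90°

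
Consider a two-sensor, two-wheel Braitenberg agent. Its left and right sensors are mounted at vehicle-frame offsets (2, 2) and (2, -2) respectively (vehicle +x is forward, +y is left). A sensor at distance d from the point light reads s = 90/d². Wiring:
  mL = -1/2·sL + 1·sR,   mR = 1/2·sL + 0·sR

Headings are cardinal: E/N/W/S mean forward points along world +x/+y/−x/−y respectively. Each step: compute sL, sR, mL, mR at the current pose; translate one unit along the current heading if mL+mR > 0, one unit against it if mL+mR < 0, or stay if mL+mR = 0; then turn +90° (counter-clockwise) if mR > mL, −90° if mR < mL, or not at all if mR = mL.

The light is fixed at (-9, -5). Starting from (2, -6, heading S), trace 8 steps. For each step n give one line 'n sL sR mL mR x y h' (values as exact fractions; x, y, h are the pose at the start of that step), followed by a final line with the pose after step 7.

n=0: pose=(2,-6,S); sL=45/89, sR=1; mL=133/178, mR=45/178; mL+mR=1 → advance +1; mR−mL=-44/89 → turn -1·90°
n=1: pose=(2,-7,W); sL=90/97, sR=10/9; mL=565/873, mR=45/97; mL+mR=10/9 → advance +1; mR−mL=-160/873 → turn -1·90°
n=2: pose=(1,-7,N); sL=45/32, sR=5/8; mL=-5/64, mR=45/64; mL+mR=5/8 → advance +1; mR−mL=25/32 → turn +1·90°
n=3: pose=(1,-6,W); sL=90/73, sR=18/13; mL=729/949, mR=45/73; mL+mR=18/13 → advance +1; mR−mL=-144/949 → turn -1·90°
n=4: pose=(0,-6,N); sL=9/5, sR=45/61; mL=-99/610, mR=9/10; mL+mR=45/61 → advance +1; mR−mL=324/305 → turn +1·90°
n=5: pose=(0,-5,W); sL=90/53, sR=90/53; mL=45/53, mR=45/53; mL+mR=90/53 → advance +1; mR−mL=0 → turn +0·90°
n=6: pose=(-1,-5,W); sL=9/4, sR=9/4; mL=9/8, mR=9/8; mL+mR=9/4 → advance +1; mR−mL=0 → turn +0·90°
n=7: pose=(-2,-5,W); sL=90/29, sR=90/29; mL=45/29, mR=45/29; mL+mR=90/29 → advance +1; mR−mL=0 → turn +0·90°

0 45/89 1 133/178 45/178 2 -6 S
1 90/97 10/9 565/873 45/97 2 -7 W
2 45/32 5/8 -5/64 45/64 1 -7 N
3 90/73 18/13 729/949 45/73 1 -6 W
4 9/5 45/61 -99/610 9/10 0 -6 N
5 90/53 90/53 45/53 45/53 0 -5 W
6 9/4 9/4 9/8 9/8 -1 -5 W
7 90/29 90/29 45/29 45/29 -2 -5 W
final -3 -5 W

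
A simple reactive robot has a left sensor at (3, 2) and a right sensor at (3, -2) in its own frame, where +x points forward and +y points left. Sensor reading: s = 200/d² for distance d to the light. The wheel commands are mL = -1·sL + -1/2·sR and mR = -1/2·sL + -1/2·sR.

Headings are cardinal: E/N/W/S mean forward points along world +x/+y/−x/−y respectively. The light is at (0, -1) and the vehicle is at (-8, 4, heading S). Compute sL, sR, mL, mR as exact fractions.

left sensor world pos  = (-6, 1); dL² = 40
right sensor world pos = (-10, 1); dR² = 104
sL = 200/40 = 5
sR = 200/104 = 25/13
mL = -1·sL + -1/2·sR = -155/26
mR = -1/2·sL + -1/2·sR = -45/13

5 25/13 -155/26 -45/13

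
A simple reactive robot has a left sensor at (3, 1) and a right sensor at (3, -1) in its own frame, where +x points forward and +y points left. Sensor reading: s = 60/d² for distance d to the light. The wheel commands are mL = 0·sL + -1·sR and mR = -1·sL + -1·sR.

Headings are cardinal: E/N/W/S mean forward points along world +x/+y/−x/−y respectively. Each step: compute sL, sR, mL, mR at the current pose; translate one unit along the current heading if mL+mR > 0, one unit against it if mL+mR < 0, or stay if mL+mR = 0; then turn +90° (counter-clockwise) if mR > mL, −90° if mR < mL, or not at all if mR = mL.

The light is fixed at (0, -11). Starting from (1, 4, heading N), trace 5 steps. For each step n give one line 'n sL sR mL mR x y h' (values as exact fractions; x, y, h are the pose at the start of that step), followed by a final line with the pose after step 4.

n=0: pose=(1,4,N); sL=5/27, sR=15/82; mL=-15/82, mR=-815/2214; mL+mR=-610/1107 → advance -1; mR−mL=-5/27 → turn -1·90°
n=1: pose=(1,3,E); sL=60/241, sR=12/37; mL=-12/37, mR=-5112/8917; mL+mR=-8004/8917 → advance -1; mR−mL=-60/241 → turn -1·90°
n=2: pose=(0,3,S); sL=30/61, sR=30/61; mL=-30/61, mR=-60/61; mL+mR=-90/61 → advance -1; mR−mL=-30/61 → turn -1·90°
n=3: pose=(0,4,W); sL=12/41, sR=12/53; mL=-12/53, mR=-1128/2173; mL+mR=-1620/2173 → advance -1; mR−mL=-12/41 → turn -1·90°
n=4: pose=(1,4,N); sL=5/27, sR=15/82; mL=-15/82, mR=-815/2214; mL+mR=-610/1107 → advance -1; mR−mL=-5/27 → turn -1·90°

0 5/27 15/82 -15/82 -815/2214 1 4 N
1 60/241 12/37 -12/37 -5112/8917 1 3 E
2 30/61 30/61 -30/61 -60/61 0 3 S
3 12/41 12/53 -12/53 -1128/2173 0 4 W
4 5/27 15/82 -15/82 -815/2214 1 4 N
final 1 3 E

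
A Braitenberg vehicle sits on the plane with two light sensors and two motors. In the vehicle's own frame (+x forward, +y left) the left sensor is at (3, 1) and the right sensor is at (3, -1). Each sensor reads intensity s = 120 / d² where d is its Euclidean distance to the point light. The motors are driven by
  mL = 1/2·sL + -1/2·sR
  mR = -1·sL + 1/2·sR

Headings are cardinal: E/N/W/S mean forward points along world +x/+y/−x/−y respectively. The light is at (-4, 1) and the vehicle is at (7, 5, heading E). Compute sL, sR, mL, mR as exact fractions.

120/221 24/41 -192/9061 -2268/9061

left sensor world pos  = (10, 6); dL² = 221
right sensor world pos = (10, 4); dR² = 205
sL = 120/221 = 120/221
sR = 120/205 = 24/41
mL = 1/2·sL + -1/2·sR = -192/9061
mR = -1·sL + 1/2·sR = -2268/9061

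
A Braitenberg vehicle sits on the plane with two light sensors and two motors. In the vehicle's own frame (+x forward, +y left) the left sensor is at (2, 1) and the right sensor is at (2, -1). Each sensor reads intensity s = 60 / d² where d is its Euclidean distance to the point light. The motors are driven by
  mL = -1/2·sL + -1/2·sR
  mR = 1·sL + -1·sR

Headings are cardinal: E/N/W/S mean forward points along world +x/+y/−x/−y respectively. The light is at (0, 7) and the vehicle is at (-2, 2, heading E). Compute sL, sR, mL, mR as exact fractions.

15/4 5/3 -65/24 25/12

left sensor world pos  = (0, 3); dL² = 16
right sensor world pos = (0, 1); dR² = 36
sL = 60/16 = 15/4
sR = 60/36 = 5/3
mL = -1/2·sL + -1/2·sR = -65/24
mR = 1·sL + -1·sR = 25/12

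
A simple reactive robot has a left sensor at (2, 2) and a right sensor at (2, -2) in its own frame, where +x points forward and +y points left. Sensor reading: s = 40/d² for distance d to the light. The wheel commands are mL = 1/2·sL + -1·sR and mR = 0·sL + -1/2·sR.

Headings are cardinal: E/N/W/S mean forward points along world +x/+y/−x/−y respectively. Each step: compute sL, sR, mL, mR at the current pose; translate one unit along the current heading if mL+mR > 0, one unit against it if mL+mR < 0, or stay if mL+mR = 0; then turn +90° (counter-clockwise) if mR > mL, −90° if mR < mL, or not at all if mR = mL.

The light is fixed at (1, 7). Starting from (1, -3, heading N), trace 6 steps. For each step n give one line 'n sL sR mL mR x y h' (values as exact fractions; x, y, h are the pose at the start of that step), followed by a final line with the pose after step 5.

0 10/17 10/17 -5/17 -5/17 1 -3 N
1 8/17 8/17 -4/17 -4/17 1 -4 N
2 5/13 5/13 -5/26 -5/26 1 -5 N
3 8/25 8/25 -4/25 -4/25 1 -6 N
4 10/37 10/37 -5/37 -5/37 1 -7 N
5 40/173 40/173 -20/173 -20/173 1 -8 N
final 1 -9 N

n=0: pose=(1,-3,N); sL=10/17, sR=10/17; mL=-5/17, mR=-5/17; mL+mR=-10/17 → advance -1; mR−mL=0 → turn +0·90°
n=1: pose=(1,-4,N); sL=8/17, sR=8/17; mL=-4/17, mR=-4/17; mL+mR=-8/17 → advance -1; mR−mL=0 → turn +0·90°
n=2: pose=(1,-5,N); sL=5/13, sR=5/13; mL=-5/26, mR=-5/26; mL+mR=-5/13 → advance -1; mR−mL=0 → turn +0·90°
n=3: pose=(1,-6,N); sL=8/25, sR=8/25; mL=-4/25, mR=-4/25; mL+mR=-8/25 → advance -1; mR−mL=0 → turn +0·90°
n=4: pose=(1,-7,N); sL=10/37, sR=10/37; mL=-5/37, mR=-5/37; mL+mR=-10/37 → advance -1; mR−mL=0 → turn +0·90°
n=5: pose=(1,-8,N); sL=40/173, sR=40/173; mL=-20/173, mR=-20/173; mL+mR=-40/173 → advance -1; mR−mL=0 → turn +0·90°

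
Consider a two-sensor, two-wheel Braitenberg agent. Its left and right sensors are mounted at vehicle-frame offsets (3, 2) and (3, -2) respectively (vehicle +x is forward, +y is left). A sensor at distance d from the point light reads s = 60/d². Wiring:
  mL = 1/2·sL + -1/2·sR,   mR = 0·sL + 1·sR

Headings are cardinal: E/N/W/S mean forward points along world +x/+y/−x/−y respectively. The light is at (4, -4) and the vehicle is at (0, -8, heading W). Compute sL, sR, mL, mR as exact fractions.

left sensor world pos  = (-3, -10); dL² = 85
right sensor world pos = (-3, -6); dR² = 53
sL = 60/85 = 12/17
sR = 60/53 = 60/53
mL = 1/2·sL + -1/2·sR = -192/901
mR = 0·sL + 1·sR = 60/53

12/17 60/53 -192/901 60/53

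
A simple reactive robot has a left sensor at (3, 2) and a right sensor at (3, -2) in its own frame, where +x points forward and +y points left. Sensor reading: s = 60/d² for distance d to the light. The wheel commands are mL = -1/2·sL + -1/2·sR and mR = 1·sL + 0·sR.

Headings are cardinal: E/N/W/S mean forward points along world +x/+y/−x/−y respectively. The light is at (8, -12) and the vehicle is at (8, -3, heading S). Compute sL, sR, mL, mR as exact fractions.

3/2 3/2 -3/2 3/2

left sensor world pos  = (10, -6); dL² = 40
right sensor world pos = (6, -6); dR² = 40
sL = 60/40 = 3/2
sR = 60/40 = 3/2
mL = -1/2·sL + -1/2·sR = -3/2
mR = 1·sL + 0·sR = 3/2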